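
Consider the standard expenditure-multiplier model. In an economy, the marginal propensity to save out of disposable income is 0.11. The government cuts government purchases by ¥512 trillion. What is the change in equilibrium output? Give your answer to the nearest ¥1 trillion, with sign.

MPC = 1 − MPS = 1 − 0.11 = 0.89.
Expenditure multiplier = 1/(1 − MPC) = 1/(1 − 0.89) = 1/0.11 ≈ 9.091.
ΔY = k × ΔG = (−¥512 trillion) / 0.11 ≈ −¥4,655 trillion.

−¥4,655 trillion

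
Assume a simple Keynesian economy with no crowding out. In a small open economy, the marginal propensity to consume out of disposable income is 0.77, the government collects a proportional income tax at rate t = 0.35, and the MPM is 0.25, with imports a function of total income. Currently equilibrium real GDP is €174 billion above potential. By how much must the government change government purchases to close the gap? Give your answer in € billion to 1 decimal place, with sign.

Spending multiplier = 1/(1 − c(1−t) + m) = 1/(1 − 0.77×0.65 + 0.25) = 1/0.7495 ≈ 1.334.
Need ΔY = −€174 billion, so ΔG = ΔY/k = (−€174 billion) × 0.7495 ≈ −€130.4 billion.
The government should cut government purchases by €130.4 billion.

−€130.4 billion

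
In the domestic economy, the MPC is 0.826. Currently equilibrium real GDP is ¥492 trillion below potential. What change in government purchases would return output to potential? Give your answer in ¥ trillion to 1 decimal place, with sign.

+¥85.6 trillion

Spending multiplier = 1/(1 − MPC) = 1/(1 − 0.826) = 1/0.174 ≈ 5.747.
Need ΔY = +¥492 trillion, so ΔG = ΔY/k = (+¥492 trillion) × 0.174 ≈ +¥85.6 trillion.
The government should increase government purchases by ¥85.6 trillion.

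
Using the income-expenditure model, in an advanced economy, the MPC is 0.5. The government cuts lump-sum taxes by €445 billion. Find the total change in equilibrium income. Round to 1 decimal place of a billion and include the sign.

A lump-sum tax change of −€445 billion shifts disposable income by +€445 billion; first-round consumption changes by −c × ΔT = −0.5 × (−€445 billion) = +€222.5 billion.
Expenditure multiplier = 1/(1 − MPC) = 1/(1 − 0.5) = 1/0.5 = 2.
The tax multiplier is −c × k = −1, so ΔY = k × (−c·ΔT) = (+€222.5 billion) / 0.5 = +€445 billion.

+€445.0 billion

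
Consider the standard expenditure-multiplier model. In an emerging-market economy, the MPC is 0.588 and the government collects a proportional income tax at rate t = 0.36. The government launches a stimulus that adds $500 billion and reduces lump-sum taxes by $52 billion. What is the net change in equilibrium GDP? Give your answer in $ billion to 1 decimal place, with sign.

+$850.7 billion

Expenditure multiplier = 1/(1 − c(1−t)) = 1/(1 − 0.588×0.64) = 1/0.62368 ≈ 1.603.
ΔG contributes k·ΔG = (+$500 billion) / 0.62368 ≈ +$801.7 billion.
ΔT of −$52 billion changes first-round spending by −c·ΔT = +$30.576 billion, contributing k·(−c·ΔT) = (+$30.576 billion) / 0.62368 ≈ +$49 billion.
Net ΔY = k(ΔG − c·ΔT) = (+$530.576 billion) / 0.62368 ≈ +$850.7 billion.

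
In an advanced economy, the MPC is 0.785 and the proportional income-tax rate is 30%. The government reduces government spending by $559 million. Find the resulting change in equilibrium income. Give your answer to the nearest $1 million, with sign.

−$1,241 million

Government-spending multiplier = 1/(1 − c(1−t)) = 1/(1 − 0.785×0.7) = 1/0.4505 ≈ 2.22.
ΔY = k × ΔG = (−$559 million) / 0.4505 ≈ −$1,241 million.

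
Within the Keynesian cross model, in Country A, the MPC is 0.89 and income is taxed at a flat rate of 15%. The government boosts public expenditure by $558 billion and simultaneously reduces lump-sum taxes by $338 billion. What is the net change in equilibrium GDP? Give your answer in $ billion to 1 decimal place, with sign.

+$3,527.0 billion

Expenditure multiplier = 1/(1 − c(1−t)) = 1/(1 − 0.89×0.85) = 1/0.2435 ≈ 4.107.
ΔG contributes k·ΔG = (+$558 billion) / 0.2435 ≈ +$2,291.6 billion.
ΔT of −$338 billion changes first-round spending by −c·ΔT = +$300.82 billion, contributing k·(−c·ΔT) = (+$300.82 billion) / 0.2435 ≈ +$1,235.4 billion.
Net ΔY = k(ΔG − c·ΔT) = (+$858.82 billion) / 0.2435 ≈ +$3,527 billion.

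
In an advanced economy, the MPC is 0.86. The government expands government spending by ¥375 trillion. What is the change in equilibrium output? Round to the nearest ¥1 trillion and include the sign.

Spending multiplier = 1/(1 − MPC) = 1/(1 − 0.86) = 1/0.14 ≈ 7.143.
ΔY = k × ΔG = (+¥375 trillion) / 0.14 ≈ +¥2,679 trillion.

+¥2,679 trillion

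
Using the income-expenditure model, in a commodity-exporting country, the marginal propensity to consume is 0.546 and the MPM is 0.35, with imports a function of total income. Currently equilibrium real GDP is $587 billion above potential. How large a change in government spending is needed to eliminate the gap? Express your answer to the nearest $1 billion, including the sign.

Spending multiplier = 1/(1 − c + m) = 1/(1 − 0.546 + 0.35) = 1/0.804 ≈ 1.244.
Need ΔY = −$587 billion, so ΔG = ΔY/k = (−$587 billion) × 0.804 ≈ −$472 billion.
The government should cut government spending by $472 billion.

−$472 billion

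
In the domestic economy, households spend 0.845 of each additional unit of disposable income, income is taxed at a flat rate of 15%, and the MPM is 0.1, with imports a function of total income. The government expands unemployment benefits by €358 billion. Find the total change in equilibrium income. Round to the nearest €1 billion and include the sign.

The transfer change shifts disposable income by +€358 billion, so first-round consumption changes by c·ΔTR = 0.845 × (+€358 billion) = +€302.51 billion.
Expenditure multiplier = 1/(1 − c(1−t) + m) = 1/(1 − 0.845×0.85 + 0.1) = 1/0.38175 ≈ 2.62.
The transfer multiplier is c × k ≈ 2.213, so ΔY = k × (c·ΔTR) = (+€302.51 billion) / 0.38175 ≈ +€792 billion.

+€792 billion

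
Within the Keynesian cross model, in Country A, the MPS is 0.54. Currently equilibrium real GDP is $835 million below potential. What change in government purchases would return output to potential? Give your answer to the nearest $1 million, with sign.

MPC = 1 − MPS = 1 − 0.54 = 0.46.
Spending multiplier = 1/(1 − MPC) = 1/(1 − 0.46) = 1/0.54 ≈ 1.852.
Need ΔY = +$835 million, so ΔG = ΔY/k = (+$835 million) × 0.54 ≈ +$451 million.
The government should increase government purchases by $451 million.

+$451 million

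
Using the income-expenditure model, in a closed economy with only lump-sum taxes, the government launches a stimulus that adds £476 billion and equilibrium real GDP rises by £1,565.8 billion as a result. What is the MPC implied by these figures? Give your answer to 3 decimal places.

Implied spending multiplier k = ΔY/ΔG = 1,565.8/476 ≈ 3.2895.
Since k = 1/(1 − MPC), MPC = 1 − 1/k = 1 − ΔG/ΔY = 1 − 476/1,565.8 ≈ 0.696.

0.696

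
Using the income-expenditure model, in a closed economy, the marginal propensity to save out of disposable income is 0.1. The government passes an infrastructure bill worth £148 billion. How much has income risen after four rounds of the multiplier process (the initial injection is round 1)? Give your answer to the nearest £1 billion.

£509 billion

MPC = 1 − MPS = 1 − 0.1 = 0.9.
Round 1 adds ΔG = £148 billion; each later round is MPC = 0.9 times the previous.
After 4 rounds: 148 + 133.2 + 119.88 + 107.892 = ΔG·(1 − c^4)/(1 − c) = 148 × (1 − 0.6561)/0.1 ≈ £509 billion.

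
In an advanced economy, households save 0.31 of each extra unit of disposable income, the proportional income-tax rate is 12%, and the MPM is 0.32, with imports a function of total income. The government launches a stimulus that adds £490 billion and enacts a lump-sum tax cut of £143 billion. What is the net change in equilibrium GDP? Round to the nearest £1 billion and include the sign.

MPC = 1 − MPS = 1 − 0.31 = 0.69.
Expenditure multiplier = 1/(1 − c(1−t) + m) = 1/(1 − 0.69×0.88 + 0.32) = 1/0.7128 ≈ 1.403.
ΔG contributes k·ΔG = (+£490 billion) / 0.7128 ≈ +£687.4 billion.
ΔT of −£143 billion changes first-round spending by −c·ΔT = +£98.67 billion, contributing k·(−c·ΔT) = (+£98.67 billion) / 0.7128 ≈ +£138.4 billion.
Net ΔY = k(ΔG − c·ΔT) = (+£588.67 billion) / 0.7128 ≈ +£826 billion.

+£826 billion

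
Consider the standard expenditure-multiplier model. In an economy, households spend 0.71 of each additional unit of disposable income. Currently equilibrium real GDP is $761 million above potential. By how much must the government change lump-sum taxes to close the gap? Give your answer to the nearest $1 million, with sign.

+$311 million

Spending multiplier = 1/(1 − MPC) = 1/(1 − 0.71) = 1/0.29 ≈ 3.448.
Tax multiplier = −c·k = −0.71/0.29 ≈ −2.448. Need ΔY = −$761 million, so ΔT = ΔY/(−c·k) = −(−$761 million) × 0.29 / 0.71 ≈ +$311 million.
The government should raise lump-sum taxes by $311 million.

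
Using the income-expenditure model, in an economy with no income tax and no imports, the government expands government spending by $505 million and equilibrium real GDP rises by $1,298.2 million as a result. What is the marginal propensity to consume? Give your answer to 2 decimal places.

Implied spending multiplier k = ΔY/ΔG = 1,298.2/505 ≈ 2.5707.
Since k = 1/(1 − MPC), MPC = 1 − 1/k = 1 − ΔG/ΔY = 1 − 505/1,298.2 ≈ 0.61.

0.61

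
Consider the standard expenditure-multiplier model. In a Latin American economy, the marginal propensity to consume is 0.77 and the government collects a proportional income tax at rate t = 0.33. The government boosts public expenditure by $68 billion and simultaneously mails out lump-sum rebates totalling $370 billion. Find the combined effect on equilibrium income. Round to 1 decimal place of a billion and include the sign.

+$729.0 billion

Expenditure multiplier = 1/(1 − c(1−t)) = 1/(1 − 0.77×0.67) = 1/0.4841 ≈ 2.066.
ΔG contributes k·ΔG = (+$68 billion) / 0.4841 ≈ +$140.5 billion.
ΔT of −$370 billion changes first-round spending by −c·ΔT = +$284.9 billion, contributing k·(−c·ΔT) = (+$284.9 billion) / 0.4841 ≈ +$588.5 billion.
Net ΔY = k(ΔG − c·ΔT) = (+$352.9 billion) / 0.4841 ≈ +$729 billion.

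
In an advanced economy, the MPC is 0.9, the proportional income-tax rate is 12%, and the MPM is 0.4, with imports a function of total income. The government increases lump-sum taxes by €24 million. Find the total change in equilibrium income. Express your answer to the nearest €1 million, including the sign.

−€36 million

A lump-sum tax change of +€24 million shifts disposable income by −€24 million; first-round consumption changes by −c × ΔT = −0.9 × (+€24 million) = −€21.6 million.
Expenditure multiplier = 1/(1 − c(1−t) + m) = 1/(1 − 0.9×0.88 + 0.4) = 1/0.608 ≈ 1.645.
The tax multiplier is −c × k ≈ −1.48, so ΔY = k × (−c·ΔT) = (−€21.6 million) / 0.608 ≈ −€36 million.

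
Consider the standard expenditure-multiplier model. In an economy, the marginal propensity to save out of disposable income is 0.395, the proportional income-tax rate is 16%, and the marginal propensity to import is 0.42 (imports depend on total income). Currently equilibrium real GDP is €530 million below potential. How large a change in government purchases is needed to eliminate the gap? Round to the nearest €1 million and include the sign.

MPC = 1 − MPS = 1 − 0.395 = 0.605.
Spending multiplier = 1/(1 − c(1−t) + m) = 1/(1 − 0.605×0.84 + 0.42) = 1/0.9118 ≈ 1.097.
Need ΔY = +€530 million, so ΔG = ΔY/k = (+€530 million) × 0.9118 ≈ +€483 million.
The government should increase government purchases by €483 million.

+€483 million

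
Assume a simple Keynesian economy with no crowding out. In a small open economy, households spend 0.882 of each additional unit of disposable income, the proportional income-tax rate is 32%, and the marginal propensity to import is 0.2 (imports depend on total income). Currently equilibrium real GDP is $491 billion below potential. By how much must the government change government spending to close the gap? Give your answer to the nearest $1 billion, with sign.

Spending multiplier = 1/(1 − c(1−t) + m) = 1/(1 − 0.882×0.68 + 0.2) = 1/0.60024 ≈ 1.666.
Need ΔY = +$491 billion, so ΔG = ΔY/k = (+$491 billion) × 0.60024 ≈ +$295 billion.
The government should increase government spending by $295 billion.

+$295 billion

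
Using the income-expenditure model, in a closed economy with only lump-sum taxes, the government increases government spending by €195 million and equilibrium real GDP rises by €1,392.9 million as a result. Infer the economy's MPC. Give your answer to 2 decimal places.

Implied spending multiplier k = ΔY/ΔG = 1,392.9/195 ≈ 7.1431.
Since k = 1/(1 − MPC), MPC = 1 − 1/k = 1 − ΔG/ΔY = 1 − 195/1,392.9 ≈ 0.86.

0.86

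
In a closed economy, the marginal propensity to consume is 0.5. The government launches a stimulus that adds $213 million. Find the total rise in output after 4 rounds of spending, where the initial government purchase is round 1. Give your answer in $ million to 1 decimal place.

Round 1 adds ΔG = $213 million; each later round is MPC = 0.5 times the previous.
After 4 rounds: 213 + 106.5 + 53.25 + 26.625 = ΔG·(1 − c^4)/(1 − c) = 213 × (1 − 0.0625)/0.5 ≈ $399.4 million.

$399.4 million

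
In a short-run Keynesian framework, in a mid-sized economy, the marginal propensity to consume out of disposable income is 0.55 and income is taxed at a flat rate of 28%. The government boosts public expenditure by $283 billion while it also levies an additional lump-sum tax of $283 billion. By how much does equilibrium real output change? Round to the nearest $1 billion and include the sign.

+$211 billion

Expenditure multiplier = 1/(1 − c(1−t)) = 1/(1 − 0.55×0.72) = 1/0.604 ≈ 1.656.
ΔG contributes k·ΔG = (+$283 billion) / 0.604 ≈ +$468.5 billion.
ΔT of +$283 billion changes first-round spending by −c·ΔT = −$155.65 billion, contributing k·(−c·ΔT) = (−$155.65 billion) / 0.604 ≈ −$257.7 billion.
Net ΔY = k(ΔG − c·ΔT) = (+$127.35 billion) / 0.604 ≈ +$211 billion.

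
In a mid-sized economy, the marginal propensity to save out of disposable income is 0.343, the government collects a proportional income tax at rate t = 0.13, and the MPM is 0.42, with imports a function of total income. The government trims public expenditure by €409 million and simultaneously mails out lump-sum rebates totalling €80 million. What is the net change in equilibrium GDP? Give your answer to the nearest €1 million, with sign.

−€420 million

MPC = 1 − MPS = 1 − 0.343 = 0.657.
Expenditure multiplier = 1/(1 − c(1−t) + m) = 1/(1 − 0.657×0.87 + 0.42) = 1/0.84841 ≈ 1.179.
ΔG contributes k·ΔG = (−€409 million) / 0.84841 ≈ −€482.1 million.
ΔT of −€80 million changes first-round spending by −c·ΔT = +€52.56 million, contributing k·(−c·ΔT) = (+€52.56 million) / 0.84841 ≈ +€62 million.
Net ΔY = k(ΔG − c·ΔT) = (−€356.44 million) / 0.84841 ≈ −€420 million.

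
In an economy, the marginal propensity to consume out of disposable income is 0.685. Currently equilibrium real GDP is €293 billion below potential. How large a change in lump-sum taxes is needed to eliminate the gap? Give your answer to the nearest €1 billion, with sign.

−€135 billion

Spending multiplier = 1/(1 − MPC) = 1/(1 − 0.685) = 1/0.315 ≈ 3.175.
Tax multiplier = −c·k = −0.685/0.315 ≈ −2.175. Need ΔY = +€293 billion, so ΔT = ΔY/(−c·k) = −(+€293 billion) × 0.315 / 0.685 ≈ −€135 billion.
The government should cut lump-sum taxes by €135 billion.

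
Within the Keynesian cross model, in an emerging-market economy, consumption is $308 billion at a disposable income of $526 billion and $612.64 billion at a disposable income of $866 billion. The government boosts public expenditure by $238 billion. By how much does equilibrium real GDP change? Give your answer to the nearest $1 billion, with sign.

+$2,288 billion

MPC = ΔC/ΔYd = (612.64 − 308)/(866 − 526) = 304.64/340 = 0.896.
Expenditure multiplier = 1/(1 − MPC) = 1/(1 − 0.896) = 1/0.104 ≈ 9.615.
ΔY = k × ΔG = (+$238 billion) / 0.104 ≈ +$2,288 billion.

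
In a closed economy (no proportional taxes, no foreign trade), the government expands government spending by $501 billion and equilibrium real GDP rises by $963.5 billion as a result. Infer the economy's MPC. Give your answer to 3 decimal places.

0.480

Implied spending multiplier k = ΔY/ΔG = 963.5/501 ≈ 1.9232.
Since k = 1/(1 − MPC), MPC = 1 − 1/k = 1 − ΔG/ΔY = 1 − 501/963.5 ≈ 0.480.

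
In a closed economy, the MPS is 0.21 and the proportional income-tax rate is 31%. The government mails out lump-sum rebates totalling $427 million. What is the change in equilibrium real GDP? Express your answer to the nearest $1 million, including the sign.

+$742 million

MPC = 1 − MPS = 1 − 0.21 = 0.79.
A lump-sum tax change of −$427 million shifts disposable income by +$427 million; first-round consumption changes by −c × ΔT = −0.79 × (−$427 million) = +$337.33 million.
Expenditure multiplier = 1/(1 − c(1−t)) = 1/(1 − 0.79×0.69) = 1/0.4549 ≈ 2.198.
The tax multiplier is −c × k ≈ −1.737, so ΔY = k × (−c·ΔT) = (+$337.33 million) / 0.4549 ≈ +$742 million.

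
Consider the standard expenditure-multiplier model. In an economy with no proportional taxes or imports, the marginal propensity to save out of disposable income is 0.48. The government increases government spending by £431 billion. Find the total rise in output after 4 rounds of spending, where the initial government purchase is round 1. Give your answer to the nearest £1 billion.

MPC = 1 − MPS = 1 − 0.48 = 0.52.
Round 1 adds ΔG = £431 billion; each later round is MPC = 0.52 times the previous.
After 4 rounds: 431 + 224.12 + 116.5424 + 60.602048 = ΔG·(1 − c^4)/(1 − c) = 431 × (1 − 0.07311616)/0.48 ≈ £832 billion.

£832 billion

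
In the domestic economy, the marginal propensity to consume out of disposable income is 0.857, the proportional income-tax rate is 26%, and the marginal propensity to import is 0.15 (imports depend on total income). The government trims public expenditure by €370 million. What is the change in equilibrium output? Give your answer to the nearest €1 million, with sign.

−€717 million

Expenditure multiplier = 1/(1 − c(1−t) + m) = 1/(1 − 0.857×0.74 + 0.15) = 1/0.51582 ≈ 1.939.
ΔY = k × ΔG = (−€370 million) / 0.51582 ≈ −€717 million.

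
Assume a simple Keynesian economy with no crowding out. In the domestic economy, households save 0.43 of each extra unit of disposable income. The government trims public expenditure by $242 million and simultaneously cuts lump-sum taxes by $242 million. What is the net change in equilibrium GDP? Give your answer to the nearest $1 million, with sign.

−$242 million

MPC = 1 − MPS = 1 − 0.43 = 0.57.
Expenditure multiplier = 1/(1 − MPC) = 1/(1 − 0.57) = 1/0.43 ≈ 2.326.
ΔG contributes k·ΔG = (−$242 million) / 0.43 ≈ −$562.8 million.
ΔT of −$242 million changes first-round spending by −c·ΔT = +$137.94 million, contributing k·(−c·ΔT) = (+$137.94 million) / 0.43 ≈ +$320.8 million.
With ΔG = ΔT and no other leakages, the balanced-budget multiplier is 1, so ΔY = ΔG = −$242 million.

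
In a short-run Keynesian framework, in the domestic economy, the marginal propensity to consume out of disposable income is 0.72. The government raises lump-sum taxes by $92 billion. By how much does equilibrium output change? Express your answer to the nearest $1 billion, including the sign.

−$237 billion

A lump-sum tax change of +$92 billion shifts disposable income by −$92 billion; first-round consumption changes by −c × ΔT = −0.72 × (+$92 billion) = −$66.24 billion.
Expenditure multiplier = 1/(1 − MPC) = 1/(1 − 0.72) = 1/0.28 ≈ 3.571.
The tax multiplier is −c × k ≈ −2.571, so ΔY = k × (−c·ΔT) = (−$66.24 billion) / 0.28 ≈ −$237 billion.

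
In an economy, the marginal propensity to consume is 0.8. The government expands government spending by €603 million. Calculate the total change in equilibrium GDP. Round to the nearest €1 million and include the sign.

+€3,015 million

Expenditure multiplier = 1/(1 − MPC) = 1/(1 − 0.8) = 1/0.2 = 5.
ΔY = k × ΔG = (+€603 million) / 0.2 = +€3,015 million.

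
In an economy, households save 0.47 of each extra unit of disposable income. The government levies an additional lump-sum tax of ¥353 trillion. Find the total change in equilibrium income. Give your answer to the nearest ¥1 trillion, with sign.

−¥398 trillion

MPC = 1 − MPS = 1 − 0.47 = 0.53.
A lump-sum tax change of +¥353 trillion shifts disposable income by −¥353 trillion; first-round consumption changes by −c × ΔT = −0.53 × (+¥353 trillion) = −¥187.09 trillion.
Expenditure multiplier = 1/(1 − MPC) = 1/(1 − 0.53) = 1/0.47 ≈ 2.128.
The tax multiplier is −c × k ≈ −1.128, so ΔY = k × (−c·ΔT) = (−¥187.09 trillion) / 0.47 ≈ −¥398 trillion.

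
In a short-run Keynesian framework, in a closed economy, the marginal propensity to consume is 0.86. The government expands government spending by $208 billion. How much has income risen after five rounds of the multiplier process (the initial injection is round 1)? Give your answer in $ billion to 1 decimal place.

Round 1 adds ΔG = $208 billion; each later round is MPC = 0.86 times the previous.
After 5 rounds: 208 + 178.88 + 153.8368 + 132.299648 + 113.77769728 = ΔG·(1 − c^5)/(1 − c) = 208 × (1 − 0.4704270176)/0.14 ≈ $786.8 billion.

$786.8 billion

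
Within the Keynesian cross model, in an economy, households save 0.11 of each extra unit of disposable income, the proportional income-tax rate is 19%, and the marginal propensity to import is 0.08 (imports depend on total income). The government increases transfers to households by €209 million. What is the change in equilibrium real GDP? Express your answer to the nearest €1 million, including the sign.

MPC = 1 − MPS = 1 − 0.11 = 0.89.
The transfer change shifts disposable income by +€209 million, so first-round consumption changes by c·ΔTR = 0.89 × (+€209 million) = +€186.01 million.
Expenditure multiplier = 1/(1 − c(1−t) + m) = 1/(1 − 0.89×0.81 + 0.08) = 1/0.3591 ≈ 2.785.
The transfer multiplier is c × k ≈ 2.478, so ΔY = k × (c·ΔTR) = (+€186.01 million) / 0.3591 ≈ +€518 million.

+€518 million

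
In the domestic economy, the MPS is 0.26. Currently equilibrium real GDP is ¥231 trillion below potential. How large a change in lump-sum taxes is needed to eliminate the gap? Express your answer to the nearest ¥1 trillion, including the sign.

MPC = 1 − MPS = 1 − 0.26 = 0.74.
Spending multiplier = 1/(1 − MPC) = 1/(1 − 0.74) = 1/0.26 ≈ 3.846.
Tax multiplier = −c·k = −0.74/0.26 ≈ −2.846. Need ΔY = +¥231 trillion, so ΔT = ΔY/(−c·k) = −(+¥231 trillion) × 0.26 / 0.74 ≈ −¥81 trillion.
The government should cut lump-sum taxes by ¥81 trillion.

−¥81 trillion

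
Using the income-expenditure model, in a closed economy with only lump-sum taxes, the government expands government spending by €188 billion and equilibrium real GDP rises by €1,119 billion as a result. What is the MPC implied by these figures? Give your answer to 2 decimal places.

Implied spending multiplier k = ΔY/ΔG = 1,119/188 ≈ 5.9521.
Since k = 1/(1 − MPC), MPC = 1 − 1/k = 1 − ΔG/ΔY = 1 − 188/1,119 ≈ 0.83.

0.83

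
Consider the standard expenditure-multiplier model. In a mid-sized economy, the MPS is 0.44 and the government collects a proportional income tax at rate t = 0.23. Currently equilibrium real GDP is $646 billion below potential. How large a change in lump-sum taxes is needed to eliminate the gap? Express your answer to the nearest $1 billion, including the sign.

MPC = 1 − MPS = 1 − 0.44 = 0.56.
Spending multiplier = 1/(1 − c(1−t)) = 1/(1 − 0.56×0.77) = 1/0.5688 ≈ 1.758.
Tax multiplier = −c·k = −0.56/0.5688 ≈ −0.985. Need ΔY = +$646 billion, so ΔT = ΔY/(−c·k) = −(+$646 billion) × 0.5688 / 0.56 ≈ −$656 billion.
The government should cut lump-sum taxes by $656 billion.

−$656 billion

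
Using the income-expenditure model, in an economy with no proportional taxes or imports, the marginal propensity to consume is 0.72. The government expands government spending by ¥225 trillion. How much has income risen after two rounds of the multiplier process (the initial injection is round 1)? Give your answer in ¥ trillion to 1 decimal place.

Round 1 adds ΔG = ¥225 trillion; each later round is MPC = 0.72 times the previous.
After 2 rounds: 225 + 162 = ΔG·(1 − c^2)/(1 − c) = 225 × (1 − 0.5184)/0.28 = ¥387 trillion.

¥387.0 trillion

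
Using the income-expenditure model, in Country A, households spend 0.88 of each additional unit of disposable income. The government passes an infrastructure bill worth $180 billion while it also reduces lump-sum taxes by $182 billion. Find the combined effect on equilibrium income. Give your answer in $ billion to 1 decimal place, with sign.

Expenditure multiplier = 1/(1 − MPC) = 1/(1 − 0.88) = 1/0.12 ≈ 8.333.
ΔG contributes k·ΔG = (+$180 billion) / 0.12 = +$1,500 billion.
ΔT of −$182 billion changes first-round spending by −c·ΔT = +$160.16 billion, contributing k·(−c·ΔT) = (+$160.16 billion) / 0.12 ≈ +$1,334.7 billion.
Net ΔY = k(ΔG − c·ΔT) = (+$340.16 billion) / 0.12 ≈ +$2,834.7 billion.

+$2,834.7 billion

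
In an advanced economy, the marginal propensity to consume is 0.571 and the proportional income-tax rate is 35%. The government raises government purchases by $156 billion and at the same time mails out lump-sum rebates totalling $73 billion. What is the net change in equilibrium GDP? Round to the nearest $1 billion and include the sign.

Expenditure multiplier = 1/(1 − c(1−t)) = 1/(1 − 0.571×0.65) = 1/0.62885 ≈ 1.59.
ΔG contributes k·ΔG = (+$156 billion) / 0.62885 ≈ +$248.1 billion.
ΔT of −$73 billion changes first-round spending by −c·ΔT = +$41.683 billion, contributing k·(−c·ΔT) = (+$41.683 billion) / 0.62885 ≈ +$66.3 billion.
Net ΔY = k(ΔG − c·ΔT) = (+$197.683 billion) / 0.62885 ≈ +$314 billion.

+$314 billion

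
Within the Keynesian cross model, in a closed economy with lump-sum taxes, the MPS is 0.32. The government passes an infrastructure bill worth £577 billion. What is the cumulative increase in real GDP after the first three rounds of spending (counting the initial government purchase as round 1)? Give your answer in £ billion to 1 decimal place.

MPC = 1 − MPS = 1 − 0.32 = 0.68.
Round 1 adds ΔG = £577 billion; each later round is MPC = 0.68 times the previous.
After 3 rounds: 577 + 392.36 + 266.8048 = ΔG·(1 − c^3)/(1 − c) = 577 × (1 − 0.314432)/0.32 ≈ £1,236.2 billion.

£1,236.2 billion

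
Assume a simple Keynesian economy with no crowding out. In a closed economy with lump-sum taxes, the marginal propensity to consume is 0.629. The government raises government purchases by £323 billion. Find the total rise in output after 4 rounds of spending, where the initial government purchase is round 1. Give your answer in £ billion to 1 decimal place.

Round 1 adds ΔG = £323 billion; each later round is MPC = 0.629 times the previous.
After 4 rounds: 323 + 203.167 + 127.792043 + 80.381195047 = ΔG·(1 − c^4)/(1 − c) = 323 × (1 − 0.156531800881)/0.371 ≈ £734.3 billion.

£734.3 billion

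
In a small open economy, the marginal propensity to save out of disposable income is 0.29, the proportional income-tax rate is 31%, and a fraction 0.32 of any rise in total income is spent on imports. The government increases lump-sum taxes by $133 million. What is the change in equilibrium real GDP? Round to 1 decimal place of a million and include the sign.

−$113.8 million

MPC = 1 − MPS = 1 − 0.29 = 0.71.
A lump-sum tax change of +$133 million shifts disposable income by −$133 million; first-round consumption changes by −c × ΔT = −0.71 × (+$133 million) = −$94.43 million.
Expenditure multiplier = 1/(1 − c(1−t) + m) = 1/(1 − 0.71×0.69 + 0.32) = 1/0.8301 ≈ 1.205.
The tax multiplier is −c × k ≈ −0.855, so ΔY = k × (−c·ΔT) = (−$94.43 million) / 0.8301 ≈ −$113.8 million.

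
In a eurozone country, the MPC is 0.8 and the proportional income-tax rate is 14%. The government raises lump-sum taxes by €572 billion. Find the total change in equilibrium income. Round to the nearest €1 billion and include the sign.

−€1,467 billion

A lump-sum tax change of +€572 billion shifts disposable income by −€572 billion; first-round consumption changes by −c × ΔT = −0.8 × (+€572 billion) = −€457.6 billion.
Expenditure multiplier = 1/(1 − c(1−t)) = 1/(1 − 0.8×0.86) = 1/0.312 ≈ 3.205.
The tax multiplier is −c × k ≈ −2.564, so ΔY = k × (−c·ΔT) = (−€457.6 billion) / 0.312 ≈ −€1,467 billion.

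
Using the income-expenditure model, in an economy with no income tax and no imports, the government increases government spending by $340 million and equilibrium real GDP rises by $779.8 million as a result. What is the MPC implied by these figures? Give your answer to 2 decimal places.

0.56

Implied spending multiplier k = ΔY/ΔG = 779.8/340 ≈ 2.2935.
Since k = 1/(1 − MPC), MPC = 1 − 1/k = 1 − ΔG/ΔY = 1 − 340/779.8 ≈ 0.56.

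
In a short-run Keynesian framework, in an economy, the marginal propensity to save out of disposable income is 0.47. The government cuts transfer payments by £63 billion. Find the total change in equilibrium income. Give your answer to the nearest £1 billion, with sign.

−£71 billion

MPC = 1 − MPS = 1 − 0.47 = 0.53.
The transfer change shifts disposable income by −£63 billion, so first-round consumption changes by c·ΔTR = 0.53 × (−£63 billion) = −£33.39 billion.
Expenditure multiplier = 1/(1 − MPC) = 1/(1 − 0.53) = 1/0.47 ≈ 2.128.
The transfer multiplier is c × k ≈ 1.128, so ΔY = k × (c·ΔTR) = (−£33.39 billion) / 0.47 ≈ −£71 billion.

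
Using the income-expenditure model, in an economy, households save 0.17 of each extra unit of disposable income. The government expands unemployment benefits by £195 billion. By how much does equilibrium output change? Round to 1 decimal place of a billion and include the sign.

MPC = 1 − MPS = 1 − 0.17 = 0.83.
The transfer change shifts disposable income by +£195 billion, so first-round consumption changes by c·ΔTR = 0.83 × (+£195 billion) = +£161.85 billion.
Expenditure multiplier = 1/(1 − MPC) = 1/(1 − 0.83) = 1/0.17 ≈ 5.882.
The transfer multiplier is c × k ≈ 4.882, so ΔY = k × (c·ΔTR) = (+£161.85 billion) / 0.17 ≈ +£952.1 billion.

+£952.1 billion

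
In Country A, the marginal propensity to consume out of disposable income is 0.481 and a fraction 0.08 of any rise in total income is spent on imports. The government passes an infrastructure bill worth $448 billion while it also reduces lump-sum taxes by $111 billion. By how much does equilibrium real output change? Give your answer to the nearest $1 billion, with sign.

Expenditure multiplier = 1/(1 − c + m) = 1/(1 − 0.481 + 0.08) = 1/0.599 ≈ 1.669.
ΔG contributes k·ΔG = (+$448 billion) / 0.599 ≈ +$747.9 billion.
ΔT of −$111 billion changes first-round spending by −c·ΔT = +$53.391 billion, contributing k·(−c·ΔT) = (+$53.391 billion) / 0.599 ≈ +$89.1 billion.
Net ΔY = k(ΔG − c·ΔT) = (+$501.391 billion) / 0.599 ≈ +$837 billion.

+$837 billion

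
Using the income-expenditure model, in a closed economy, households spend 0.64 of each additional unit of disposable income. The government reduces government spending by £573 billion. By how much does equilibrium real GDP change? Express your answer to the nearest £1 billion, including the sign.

−£1,592 billion

Government-spending multiplier = 1/(1 − MPC) = 1/(1 − 0.64) = 1/0.36 ≈ 2.778.
ΔY = k × ΔG = (−£573 billion) / 0.36 ≈ −£1,592 billion.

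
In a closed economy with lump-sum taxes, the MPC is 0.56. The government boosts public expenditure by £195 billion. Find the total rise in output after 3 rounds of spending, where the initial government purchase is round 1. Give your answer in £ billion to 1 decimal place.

£365.4 billion

Round 1 adds ΔG = £195 billion; each later round is MPC = 0.56 times the previous.
After 3 rounds: 195 + 109.2 + 61.152 = ΔG·(1 − c^3)/(1 − c) = 195 × (1 − 0.175616)/0.44 ≈ £365.4 billion.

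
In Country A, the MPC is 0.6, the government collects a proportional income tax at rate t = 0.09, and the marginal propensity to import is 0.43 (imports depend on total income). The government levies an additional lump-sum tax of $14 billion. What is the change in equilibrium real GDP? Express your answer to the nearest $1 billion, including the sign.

−$10 billion

A lump-sum tax change of +$14 billion shifts disposable income by −$14 billion; first-round consumption changes by −c × ΔT = −0.6 × (+$14 billion) = −$8.4 billion.
Expenditure multiplier = 1/(1 − c(1−t) + m) = 1/(1 − 0.6×0.91 + 0.43) = 1/0.884 ≈ 1.131.
The tax multiplier is −c × k ≈ −0.679, so ΔY = k × (−c·ΔT) = (−$8.4 billion) / 0.884 ≈ −$10 billion.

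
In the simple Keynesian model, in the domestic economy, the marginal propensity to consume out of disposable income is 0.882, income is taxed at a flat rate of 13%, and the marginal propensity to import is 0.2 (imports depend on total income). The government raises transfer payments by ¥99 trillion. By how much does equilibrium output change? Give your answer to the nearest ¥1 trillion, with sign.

The transfer change shifts disposable income by +¥99 trillion, so first-round consumption changes by c·ΔTR = 0.882 × (+¥99 trillion) = +¥87.318 trillion.
Expenditure multiplier = 1/(1 − c(1−t) + m) = 1/(1 − 0.882×0.87 + 0.2) = 1/0.43266 ≈ 2.311.
The transfer multiplier is c × k ≈ 2.039, so ΔY = k × (c·ΔTR) = (+¥87.318 trillion) / 0.43266 ≈ +¥202 trillion.

+¥202 trillion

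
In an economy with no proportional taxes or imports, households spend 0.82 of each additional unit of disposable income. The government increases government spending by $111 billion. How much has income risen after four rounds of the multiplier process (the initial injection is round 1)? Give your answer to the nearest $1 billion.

Round 1 adds ΔG = $111 billion; each later round is MPC = 0.82 times the previous.
After 4 rounds: 111 + 91.02 + 74.6364 + 61.201848 = ΔG·(1 − c^4)/(1 − c) = 111 × (1 − 0.45212176)/0.18 ≈ $338 billion.

$338 billion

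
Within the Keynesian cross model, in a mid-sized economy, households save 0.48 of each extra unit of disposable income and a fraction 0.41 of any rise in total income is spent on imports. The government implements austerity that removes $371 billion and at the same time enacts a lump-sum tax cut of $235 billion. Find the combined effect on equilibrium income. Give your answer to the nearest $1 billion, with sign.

MPC = 1 − MPS = 1 − 0.48 = 0.52.
Expenditure multiplier = 1/(1 − c + m) = 1/(1 − 0.52 + 0.41) = 1/0.89 ≈ 1.124.
ΔG contributes k·ΔG = (−$371 billion) / 0.89 ≈ −$416.9 billion.
ΔT of −$235 billion changes first-round spending by −c·ΔT = +$122.2 billion, contributing k·(−c·ΔT) = (+$122.2 billion) / 0.89 ≈ +$137.3 billion.
Net ΔY = k(ΔG − c·ΔT) = (−$248.8 billion) / 0.89 ≈ −$280 billion.

−$280 billion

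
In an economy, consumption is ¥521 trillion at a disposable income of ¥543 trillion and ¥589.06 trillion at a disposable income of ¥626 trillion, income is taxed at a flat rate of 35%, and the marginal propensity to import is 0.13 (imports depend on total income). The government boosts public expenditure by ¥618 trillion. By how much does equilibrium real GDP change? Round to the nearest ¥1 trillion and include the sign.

MPC = ΔC/ΔYd = (589.06 − 521)/(626 − 543) = 68.06/83 = 0.82.
Spending multiplier = 1/(1 − c(1−t) + m) = 1/(1 − 0.82×0.65 + 0.13) = 1/0.597 ≈ 1.675.
ΔY = k × ΔG = (+¥618 trillion) / 0.597 ≈ +¥1,035 trillion.

+¥1,035 trillion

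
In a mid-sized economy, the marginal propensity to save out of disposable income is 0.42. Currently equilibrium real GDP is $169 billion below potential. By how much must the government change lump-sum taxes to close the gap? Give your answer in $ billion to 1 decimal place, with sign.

MPC = 1 − MPS = 1 − 0.42 = 0.58.
Spending multiplier = 1/(1 − MPC) = 1/(1 − 0.58) = 1/0.42 ≈ 2.381.
Tax multiplier = −c·k = −0.58/0.42 ≈ −1.381. Need ΔY = +$169 billion, so ΔT = ΔY/(−c·k) = −(+$169 billion) × 0.42 / 0.58 ≈ −$122.4 billion.
The government should cut lump-sum taxes by $122.4 billion.

−$122.4 billion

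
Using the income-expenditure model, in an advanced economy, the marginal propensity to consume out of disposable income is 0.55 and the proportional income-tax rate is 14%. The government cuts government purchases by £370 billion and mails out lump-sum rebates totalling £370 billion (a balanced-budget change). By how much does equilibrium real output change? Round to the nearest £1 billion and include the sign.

−£316 billion

Expenditure multiplier = 1/(1 − c(1−t)) = 1/(1 − 0.55×0.86) = 1/0.527 ≈ 1.898.
ΔG contributes k·ΔG = (−£370 billion) / 0.527 ≈ −£702.1 billion.
ΔT of −£370 billion changes first-round spending by −c·ΔT = +£203.5 billion, contributing k·(−c·ΔT) = (+£203.5 billion) / 0.527 ≈ +£386.1 billion.
Net ΔY = k(ΔG − c·ΔT) = (−£166.5 billion) / 0.527 ≈ −£316 billion.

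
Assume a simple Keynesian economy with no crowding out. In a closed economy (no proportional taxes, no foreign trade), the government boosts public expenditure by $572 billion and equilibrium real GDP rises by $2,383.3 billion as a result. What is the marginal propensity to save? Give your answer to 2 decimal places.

0.24

Implied spending multiplier k = ΔY/ΔG = 2,383.3/572 ≈ 4.1666.
Since k = 1/(1 − MPC), MPC = 1 − 1/k = 1 − ΔG/ΔY = 1 − 572/2,383.3 ≈ 0.76.
MPS = 1 − MPC = 0.24.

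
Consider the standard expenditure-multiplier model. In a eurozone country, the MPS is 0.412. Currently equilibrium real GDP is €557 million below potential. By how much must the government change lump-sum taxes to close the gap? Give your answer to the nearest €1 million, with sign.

MPC = 1 − MPS = 1 − 0.412 = 0.588.
Spending multiplier = 1/(1 − MPC) = 1/(1 − 0.588) = 1/0.412 ≈ 2.427.
Tax multiplier = −c·k = −0.588/0.412 ≈ −1.427. Need ΔY = +€557 million, so ΔT = ΔY/(−c·k) = −(+€557 million) × 0.412 / 0.588 ≈ −€390 million.
The government should cut lump-sum taxes by €390 million.

−€390 million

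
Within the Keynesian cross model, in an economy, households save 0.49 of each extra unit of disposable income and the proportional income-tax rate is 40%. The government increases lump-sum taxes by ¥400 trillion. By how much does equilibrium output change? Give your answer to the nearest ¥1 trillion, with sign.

MPC = 1 − MPS = 1 − 0.49 = 0.51.
A lump-sum tax change of +¥400 trillion shifts disposable income by −¥400 trillion; first-round consumption changes by −c × ΔT = −0.51 × (+¥400 trillion) = −¥204 trillion.
Expenditure multiplier = 1/(1 − c(1−t)) = 1/(1 − 0.51×0.6) = 1/0.694 ≈ 1.441.
The tax multiplier is −c × k ≈ −0.735, so ΔY = k × (−c·ΔT) = (−¥204 trillion) / 0.694 ≈ −¥294 trillion.

−¥294 trillion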